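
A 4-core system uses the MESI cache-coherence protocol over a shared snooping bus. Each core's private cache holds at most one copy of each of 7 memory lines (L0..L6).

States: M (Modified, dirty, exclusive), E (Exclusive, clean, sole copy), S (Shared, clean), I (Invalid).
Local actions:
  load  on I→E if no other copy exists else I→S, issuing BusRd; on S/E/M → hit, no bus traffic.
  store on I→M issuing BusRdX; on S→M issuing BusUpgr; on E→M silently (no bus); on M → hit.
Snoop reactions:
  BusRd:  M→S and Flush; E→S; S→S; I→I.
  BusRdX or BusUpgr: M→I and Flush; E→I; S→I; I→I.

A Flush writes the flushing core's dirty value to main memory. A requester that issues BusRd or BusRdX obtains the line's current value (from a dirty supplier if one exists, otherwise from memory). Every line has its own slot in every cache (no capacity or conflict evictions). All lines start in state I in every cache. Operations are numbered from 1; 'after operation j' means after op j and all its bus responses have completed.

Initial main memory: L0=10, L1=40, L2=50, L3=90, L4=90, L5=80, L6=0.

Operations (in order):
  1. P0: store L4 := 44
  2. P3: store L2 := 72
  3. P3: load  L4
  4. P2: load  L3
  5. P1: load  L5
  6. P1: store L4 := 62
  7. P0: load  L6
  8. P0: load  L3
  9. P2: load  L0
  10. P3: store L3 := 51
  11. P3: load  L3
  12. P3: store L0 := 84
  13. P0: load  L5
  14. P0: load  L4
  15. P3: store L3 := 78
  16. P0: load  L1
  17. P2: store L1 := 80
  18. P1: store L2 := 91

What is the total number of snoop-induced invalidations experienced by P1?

invalidations = 0

  op1 P0: store L4 := 44 → M/I/I/I on L4; bus BusRdX; mem=90
  op2 P3: store L2 := 72 → I/I/I/M on L2; bus BusRdX; mem=50
  op3 P3: load  L4 → S/I/I/S on L4; bus BusRd Flush; mem=44
  op4 P2: load  L3 → I/I/E/I on L3; bus BusRd; mem=90
  op5 P1: load  L5 → I/E/I/I on L5; bus BusRd; mem=80
  op6 P1: store L4 := 62 → I/M/I/I on L4; bus BusRdX; mem=44
  op7 P0: load  L6 → E/I/I/I on L6; bus BusRd; mem=0
  op8 P0: load  L3 → S/I/S/I on L3; bus BusRd; mem=90
  op9 P2: load  L0 → I/I/E/I on L0; bus BusRd; mem=10
  op10 P3: store L3 := 51 → I/I/I/M on L3; bus BusRdX; mem=90
  op11 P3: load  L3 → I/I/I/M on L3; bus (none); mem=90
  op12 P3: store L0 := 84 → I/I/I/M on L0; bus BusRdX; mem=10
  op13 P0: load  L5 → S/S/I/I on L5; bus BusRd; mem=80
  op14 P0: load  L4 → S/S/I/I on L4; bus BusRd Flush; mem=62
  op15 P3: store L3 := 78 → I/I/I/M on L3; bus (none); mem=90
  op16 P0: load  L1 → E/I/I/I on L1; bus BusRd; mem=40
  op17 P2: store L1 := 80 → I/I/M/I on L1; bus BusRdX; mem=40
  op18 P1: store L2 := 91 → I/M/I/I on L2; bus BusRdX Flush; mem=72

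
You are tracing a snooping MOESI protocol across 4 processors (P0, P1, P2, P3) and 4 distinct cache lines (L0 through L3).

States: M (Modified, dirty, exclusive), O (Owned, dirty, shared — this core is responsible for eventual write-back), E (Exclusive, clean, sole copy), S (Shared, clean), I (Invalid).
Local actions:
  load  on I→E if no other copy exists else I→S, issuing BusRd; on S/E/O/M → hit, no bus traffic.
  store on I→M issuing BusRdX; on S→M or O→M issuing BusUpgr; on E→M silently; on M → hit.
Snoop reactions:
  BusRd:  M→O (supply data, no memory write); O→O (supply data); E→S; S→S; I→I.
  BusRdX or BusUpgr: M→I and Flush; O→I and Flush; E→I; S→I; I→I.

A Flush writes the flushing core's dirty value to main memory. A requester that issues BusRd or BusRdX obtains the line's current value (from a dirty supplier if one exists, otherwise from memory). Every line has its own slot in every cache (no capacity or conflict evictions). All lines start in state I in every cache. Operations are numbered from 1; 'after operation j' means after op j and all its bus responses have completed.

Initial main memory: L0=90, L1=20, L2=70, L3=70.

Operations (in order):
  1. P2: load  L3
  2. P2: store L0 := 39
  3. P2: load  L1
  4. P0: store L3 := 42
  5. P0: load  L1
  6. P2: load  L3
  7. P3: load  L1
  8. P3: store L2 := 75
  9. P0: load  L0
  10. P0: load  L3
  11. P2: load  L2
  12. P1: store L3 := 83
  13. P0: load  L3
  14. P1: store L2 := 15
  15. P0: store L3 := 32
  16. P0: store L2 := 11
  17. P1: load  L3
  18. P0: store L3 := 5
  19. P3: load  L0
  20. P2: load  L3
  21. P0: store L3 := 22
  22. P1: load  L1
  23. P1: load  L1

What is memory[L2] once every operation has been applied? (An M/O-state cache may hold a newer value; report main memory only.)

step 1: P2: load  L3  ⟶  IIEI  (L3)  txn=BusRd  M[L3]=70
step 2: P2: store L0 := 39  ⟶  IIMI  (L0)  txn=BusRdX  M[L0]=90
step 3: P2: load  L1  ⟶  IIEI  (L1)  txn=BusRd  M[L1]=20
step 4: P0: store L3 := 42  ⟶  MIII  (L3)  txn=BusRdX  M[L3]=70
step 5: P0: load  L1  ⟶  SISI  (L1)  txn=BusRd  M[L1]=20
step 6: P2: load  L3  ⟶  OISI  (L3)  txn=BusRd  M[L3]=70
step 7: P3: load  L1  ⟶  SISS  (L1)  txn=BusRd  M[L1]=20
step 8: P3: store L2 := 75  ⟶  IIIM  (L2)  txn=BusRdX  M[L2]=70
step 9: P0: load  L0  ⟶  SIOI  (L0)  txn=BusRd  M[L0]=90
step 10: P0: load  L3  ⟶  OISI  (L3)  txn=∅  M[L3]=70
step 11: P2: load  L2  ⟶  IISO  (L2)  txn=BusRd  M[L2]=70
step 12: P1: store L3 := 83  ⟶  IMII  (L3)  txn=BusRdX+Flush  M[L3]=42
step 13: P0: load  L3  ⟶  SOII  (L3)  txn=BusRd  M[L3]=42
step 14: P1: store L2 := 15  ⟶  IMII  (L2)  txn=BusRdX+Flush  M[L2]=75
step 15: P0: store L3 := 32  ⟶  MIII  (L3)  txn=BusUpgr+Flush  M[L3]=83
step 16: P0: store L2 := 11  ⟶  MIII  (L2)  txn=BusRdX+Flush  M[L2]=15
step 17: P1: load  L3  ⟶  OSII  (L3)  txn=BusRd  M[L3]=83
step 18: P0: store L3 := 5  ⟶  MIII  (L3)  txn=BusUpgr  M[L3]=83
step 19: P3: load  L0  ⟶  SIOS  (L0)  txn=BusRd  M[L0]=90
step 20: P2: load  L3  ⟶  OISI  (L3)  txn=BusRd  M[L3]=83
step 21: P0: store L3 := 22  ⟶  MIII  (L3)  txn=BusUpgr  M[L3]=83
step 22: P1: load  L1  ⟶  SSSS  (L1)  txn=BusRd  M[L1]=20
step 23: P1: load  L1  ⟶  SSSS  (L1)  txn=∅  M[L1]=20

memory[L2] = 15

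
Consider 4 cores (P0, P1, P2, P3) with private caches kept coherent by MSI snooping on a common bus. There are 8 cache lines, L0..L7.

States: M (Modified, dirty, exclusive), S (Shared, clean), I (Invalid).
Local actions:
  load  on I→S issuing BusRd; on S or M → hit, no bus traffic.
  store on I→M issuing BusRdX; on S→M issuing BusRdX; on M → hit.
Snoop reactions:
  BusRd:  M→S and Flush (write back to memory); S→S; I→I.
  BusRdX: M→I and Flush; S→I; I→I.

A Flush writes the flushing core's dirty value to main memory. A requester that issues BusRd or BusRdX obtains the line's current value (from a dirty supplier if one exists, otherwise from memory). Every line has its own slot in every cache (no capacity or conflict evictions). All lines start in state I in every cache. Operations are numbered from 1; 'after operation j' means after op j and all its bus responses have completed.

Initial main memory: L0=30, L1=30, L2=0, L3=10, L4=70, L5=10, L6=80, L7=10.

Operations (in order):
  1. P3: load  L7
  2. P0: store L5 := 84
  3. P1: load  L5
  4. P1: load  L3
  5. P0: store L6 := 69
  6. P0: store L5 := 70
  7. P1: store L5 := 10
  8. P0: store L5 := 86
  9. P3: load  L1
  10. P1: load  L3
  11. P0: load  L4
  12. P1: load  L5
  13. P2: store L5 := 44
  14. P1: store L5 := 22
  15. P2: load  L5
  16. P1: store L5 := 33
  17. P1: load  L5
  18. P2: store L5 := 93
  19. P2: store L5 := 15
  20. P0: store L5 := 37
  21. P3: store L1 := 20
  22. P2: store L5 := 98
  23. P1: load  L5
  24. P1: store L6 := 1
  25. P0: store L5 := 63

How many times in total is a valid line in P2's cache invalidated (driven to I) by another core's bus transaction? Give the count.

[1] P3: load  L7 | P0:I, P1:I, P2:I, P3:S(10) | bus: BusRd
[2] P0: store L5 := 84 | P0:M(84), P1:I, P2:I, P3:I | bus: BusRdX
[3] P1: load  L5 | P0:S(84), P1:S(84), P2:I, P3:I | bus: BusRd,Flush
[4] P1: load  L3 | P0:I, P1:S(10), P2:I, P3:I | bus: BusRd
[5] P0: store L6 := 69 | P0:M(69), P1:I, P2:I, P3:I | bus: BusRdX
[6] P0: store L5 := 70 | P0:M(70), P1:I, P2:I, P3:I | bus: BusRdX
[7] P1: store L5 := 10 | P0:I, P1:M(10), P2:I, P3:I | bus: BusRdX,Flush
[8] P0: store L5 := 86 | P0:M(86), P1:I, P2:I, P3:I | bus: BusRdX,Flush
[9] P3: load  L1 | P0:I, P1:I, P2:I, P3:S(30) | bus: BusRd
[10] P1: load  L3 | P0:I, P1:S(10), P2:I, P3:I | bus: none
[11] P0: load  L4 | P0:S(70), P1:I, P2:I, P3:I | bus: BusRd
[12] P1: load  L5 | P0:S(86), P1:S(86), P2:I, P3:I | bus: BusRd,Flush
[13] P2: store L5 := 44 | P0:I, P1:I, P2:M(44), P3:I | bus: BusRdX
[14] P1: store L5 := 22 | P0:I, P1:M(22), P2:I, P3:I | bus: BusRdX,Flush
[15] P2: load  L5 | P0:I, P1:S(22), P2:S(22), P3:I | bus: BusRd,Flush
[16] P1: store L5 := 33 | P0:I, P1:M(33), P2:I, P3:I | bus: BusRdX
[17] P1: load  L5 | P0:I, P1:M(33), P2:I, P3:I | bus: none
[18] P2: store L5 := 93 | P0:I, P1:I, P2:M(93), P3:I | bus: BusRdX,Flush
[19] P2: store L5 := 15 | P0:I, P1:I, P2:M(15), P3:I | bus: none
[20] P0: store L5 := 37 | P0:M(37), P1:I, P2:I, P3:I | bus: BusRdX,Flush
[21] P3: store L1 := 20 | P0:I, P1:I, P2:I, P3:M(20) | bus: BusRdX
[22] P2: store L5 := 98 | P0:I, P1:I, P2:M(98), P3:I | bus: BusRdX,Flush
[23] P1: load  L5 | P0:I, P1:S(98), P2:S(98), P3:I | bus: BusRd,Flush
[24] P1: store L6 := 1 | P0:I, P1:M(1), P2:I, P3:I | bus: BusRdX,Flush
[25] P0: store L5 := 63 | P0:M(63), P1:I, P2:I, P3:I | bus: BusRdX

invalidations = 4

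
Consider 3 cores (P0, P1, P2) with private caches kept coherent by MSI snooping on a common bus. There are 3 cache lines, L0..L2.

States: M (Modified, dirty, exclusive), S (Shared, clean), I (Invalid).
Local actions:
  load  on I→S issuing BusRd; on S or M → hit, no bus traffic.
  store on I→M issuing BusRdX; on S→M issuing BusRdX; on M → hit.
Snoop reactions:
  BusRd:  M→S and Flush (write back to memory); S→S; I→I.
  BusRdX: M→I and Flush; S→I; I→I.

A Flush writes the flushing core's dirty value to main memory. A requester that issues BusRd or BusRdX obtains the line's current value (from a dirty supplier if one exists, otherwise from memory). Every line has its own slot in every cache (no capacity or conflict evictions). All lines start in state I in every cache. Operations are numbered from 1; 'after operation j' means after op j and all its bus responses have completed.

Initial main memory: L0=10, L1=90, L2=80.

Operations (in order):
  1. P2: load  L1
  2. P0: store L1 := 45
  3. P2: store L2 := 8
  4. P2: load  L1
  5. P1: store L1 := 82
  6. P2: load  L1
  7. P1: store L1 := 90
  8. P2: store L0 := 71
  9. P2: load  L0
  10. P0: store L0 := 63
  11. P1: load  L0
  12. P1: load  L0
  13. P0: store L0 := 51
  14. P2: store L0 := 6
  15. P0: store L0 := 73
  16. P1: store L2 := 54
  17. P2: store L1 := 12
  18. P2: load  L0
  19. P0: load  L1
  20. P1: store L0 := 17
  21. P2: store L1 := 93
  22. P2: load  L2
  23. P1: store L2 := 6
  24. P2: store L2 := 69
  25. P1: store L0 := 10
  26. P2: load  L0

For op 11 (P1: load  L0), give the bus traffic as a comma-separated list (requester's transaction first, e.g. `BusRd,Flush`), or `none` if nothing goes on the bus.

step 1: P2: load  L1  ⟶  IIS  (L1)  txn=BusRd  M[L1]=90
step 2: P0: store L1 := 45  ⟶  MII  (L1)  txn=BusRdX  M[L1]=90
step 3: P2: store L2 := 8  ⟶  IIM  (L2)  txn=BusRdX  M[L2]=80
step 4: P2: load  L1  ⟶  SIS  (L1)  txn=BusRd+Flush  M[L1]=45
step 5: P1: store L1 := 82  ⟶  IMI  (L1)  txn=BusRdX  M[L1]=45
step 6: P2: load  L1  ⟶  ISS  (L1)  txn=BusRd+Flush  M[L1]=82
step 7: P1: store L1 := 90  ⟶  IMI  (L1)  txn=BusRdX  M[L1]=82
step 8: P2: store L0 := 71  ⟶  IIM  (L0)  txn=BusRdX  M[L0]=10
step 9: P2: load  L0  ⟶  IIM  (L0)  txn=∅  M[L0]=10
step 10: P0: store L0 := 63  ⟶  MII  (L0)  txn=BusRdX+Flush  M[L0]=71
step 11: P1: load  L0  ⟶  SSI  (L0)  txn=BusRd+Flush  M[L0]=63
step 12: P1: load  L0  ⟶  SSI  (L0)  txn=∅  M[L0]=63
step 13: P0: store L0 := 51  ⟶  MII  (L0)  txn=BusRdX  M[L0]=63
step 14: P2: store L0 := 6  ⟶  IIM  (L0)  txn=BusRdX+Flush  M[L0]=51
step 15: P0: store L0 := 73  ⟶  MII  (L0)  txn=BusRdX+Flush  M[L0]=6
step 16: P1: store L2 := 54  ⟶  IMI  (L2)  txn=BusRdX+Flush  M[L2]=8
step 17: P2: store L1 := 12  ⟶  IIM  (L1)  txn=BusRdX+Flush  M[L1]=90
step 18: P2: load  L0  ⟶  SIS  (L0)  txn=BusRd+Flush  M[L0]=73
step 19: P0: load  L1  ⟶  SIS  (L1)  txn=BusRd+Flush  M[L1]=12
step 20: P1: store L0 := 17  ⟶  IMI  (L0)  txn=BusRdX  M[L0]=73
step 21: P2: store L1 := 93  ⟶  IIM  (L1)  txn=BusRdX  M[L1]=12
step 22: P2: load  L2  ⟶  ISS  (L2)  txn=BusRd+Flush  M[L2]=54
step 23: P1: store L2 := 6  ⟶  IMI  (L2)  txn=BusRdX  M[L2]=54
step 24: P2: store L2 := 69  ⟶  IIM  (L2)  txn=BusRdX+Flush  M[L2]=6
step 25: P1: store L0 := 10  ⟶  IMI  (L0)  txn=∅  M[L0]=73
step 26: P2: load  L0  ⟶  ISS  (L0)  txn=BusRd+Flush  M[L0]=10

bus = BusRd,Flush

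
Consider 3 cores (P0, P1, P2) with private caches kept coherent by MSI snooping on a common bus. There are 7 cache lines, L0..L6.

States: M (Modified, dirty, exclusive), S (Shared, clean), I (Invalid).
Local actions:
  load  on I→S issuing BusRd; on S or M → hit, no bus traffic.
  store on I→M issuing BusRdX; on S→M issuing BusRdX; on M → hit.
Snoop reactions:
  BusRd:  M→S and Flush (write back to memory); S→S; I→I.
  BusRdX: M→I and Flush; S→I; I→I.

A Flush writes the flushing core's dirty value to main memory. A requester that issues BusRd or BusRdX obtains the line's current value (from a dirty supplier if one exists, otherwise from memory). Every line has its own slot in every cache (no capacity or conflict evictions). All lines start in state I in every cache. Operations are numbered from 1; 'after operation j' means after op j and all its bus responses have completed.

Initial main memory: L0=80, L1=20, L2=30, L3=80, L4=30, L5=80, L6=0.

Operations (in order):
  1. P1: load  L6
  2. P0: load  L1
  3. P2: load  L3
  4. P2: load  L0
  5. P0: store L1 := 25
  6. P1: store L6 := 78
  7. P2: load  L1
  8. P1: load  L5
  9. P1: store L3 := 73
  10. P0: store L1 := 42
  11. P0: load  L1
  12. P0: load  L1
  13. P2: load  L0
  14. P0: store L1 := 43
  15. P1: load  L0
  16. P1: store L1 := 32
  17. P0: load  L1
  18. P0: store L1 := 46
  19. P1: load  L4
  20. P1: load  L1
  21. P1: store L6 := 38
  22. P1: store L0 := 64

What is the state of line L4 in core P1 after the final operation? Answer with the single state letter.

state = S

1. P1: load  L6  bus=[BusRd]  L6: P0=I P1=S P2=I  mem[L6]=0
2. P0: load  L1  bus=[BusRd]  L1: P0=S P1=I P2=I  mem[L1]=20
3. P2: load  L3  bus=[BusRd]  L3: P0=I P1=I P2=S  mem[L3]=80
4. P2: load  L0  bus=[BusRd]  L0: P0=I P1=I P2=S  mem[L0]=80
5. P0: store L1 := 25  bus=[BusRdX]  L1: P0=M P1=I P2=I  mem[L1]=20
6. P1: store L6 := 78  bus=[BusRdX]  L6: P0=I P1=M P2=I  mem[L6]=0
7. P2: load  L1  bus=[BusRd,Flush]  L1: P0=S P1=I P2=S  mem[L1]=25
8. P1: load  L5  bus=[BusRd]  L5: P0=I P1=S P2=I  mem[L5]=80
9. P1: store L3 := 73  bus=[BusRdX]  L3: P0=I P1=M P2=I  mem[L3]=80
10. P0: store L1 := 42  bus=[BusRdX]  L1: P0=M P1=I P2=I  mem[L1]=25
11. P0: load  L1  bus=[-]  L1: P0=M P1=I P2=I  mem[L1]=25
12. P0: load  L1  bus=[-]  L1: P0=M P1=I P2=I  mem[L1]=25
13. P2: load  L0  bus=[-]  L0: P0=I P1=I P2=S  mem[L0]=80
14. P0: store L1 := 43  bus=[-]  L1: P0=M P1=I P2=I  mem[L1]=25
15. P1: load  L0  bus=[BusRd]  L0: P0=I P1=S P2=S  mem[L0]=80
16. P1: store L1 := 32  bus=[BusRdX,Flush]  L1: P0=I P1=M P2=I  mem[L1]=43
17. P0: load  L1  bus=[BusRd,Flush]  L1: P0=S P1=S P2=I  mem[L1]=32
18. P0: store L1 := 46  bus=[BusRdX]  L1: P0=M P1=I P2=I  mem[L1]=32
19. P1: load  L4  bus=[BusRd]  L4: P0=I P1=S P2=I  mem[L4]=30
20. P1: load  L1  bus=[BusRd,Flush]  L1: P0=S P1=S P2=I  mem[L1]=46
21. P1: store L6 := 38  bus=[-]  L6: P0=I P1=M P2=I  mem[L6]=0
22. P1: store L0 := 64  bus=[BusRdX]  L0: P0=I P1=M P2=I  mem[L0]=80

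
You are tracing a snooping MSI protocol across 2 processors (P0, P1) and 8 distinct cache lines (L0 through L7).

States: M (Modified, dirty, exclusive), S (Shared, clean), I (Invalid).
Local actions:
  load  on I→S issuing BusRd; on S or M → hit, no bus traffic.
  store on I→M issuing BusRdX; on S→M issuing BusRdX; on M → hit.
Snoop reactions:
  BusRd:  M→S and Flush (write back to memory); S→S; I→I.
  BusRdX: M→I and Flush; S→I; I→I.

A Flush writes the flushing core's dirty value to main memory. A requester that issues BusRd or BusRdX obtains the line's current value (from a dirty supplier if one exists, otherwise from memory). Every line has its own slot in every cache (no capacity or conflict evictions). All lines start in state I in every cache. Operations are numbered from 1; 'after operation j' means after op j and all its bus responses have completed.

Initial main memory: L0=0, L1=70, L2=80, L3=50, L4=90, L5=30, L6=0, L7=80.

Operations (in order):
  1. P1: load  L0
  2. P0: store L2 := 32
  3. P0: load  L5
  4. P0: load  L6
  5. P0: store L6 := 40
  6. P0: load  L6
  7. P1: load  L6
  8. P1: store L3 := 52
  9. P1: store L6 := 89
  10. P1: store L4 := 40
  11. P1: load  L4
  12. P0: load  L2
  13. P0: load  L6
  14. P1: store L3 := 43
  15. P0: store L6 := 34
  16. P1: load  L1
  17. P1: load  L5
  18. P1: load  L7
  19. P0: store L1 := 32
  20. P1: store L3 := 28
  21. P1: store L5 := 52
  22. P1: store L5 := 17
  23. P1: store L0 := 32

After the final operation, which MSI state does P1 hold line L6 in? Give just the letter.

state = I

[1] P1: load  L0 | P0:I, P1:S(0) | bus: BusRd
[2] P0: store L2 := 32 | P0:M(32), P1:I | bus: BusRdX
[3] P0: load  L5 | P0:S(30), P1:I | bus: BusRd
[4] P0: load  L6 | P0:S(0), P1:I | bus: BusRd
[5] P0: store L6 := 40 | P0:M(40), P1:I | bus: BusRdX
[6] P0: load  L6 | P0:M(40), P1:I | bus: none
[7] P1: load  L6 | P0:S(40), P1:S(40) | bus: BusRd,Flush
[8] P1: store L3 := 52 | P0:I, P1:M(52) | bus: BusRdX
[9] P1: store L6 := 89 | P0:I, P1:M(89) | bus: BusRdX
[10] P1: store L4 := 40 | P0:I, P1:M(40) | bus: BusRdX
[11] P1: load  L4 | P0:I, P1:M(40) | bus: none
[12] P0: load  L2 | P0:M(32), P1:I | bus: none
[13] P0: load  L6 | P0:S(89), P1:S(89) | bus: BusRd,Flush
[14] P1: store L3 := 43 | P0:I, P1:M(43) | bus: none
[15] P0: store L6 := 34 | P0:M(34), P1:I | bus: BusRdX
[16] P1: load  L1 | P0:I, P1:S(70) | bus: BusRd
[17] P1: load  L5 | P0:S(30), P1:S(30) | bus: BusRd
[18] P1: load  L7 | P0:I, P1:S(80) | bus: BusRd
[19] P0: store L1 := 32 | P0:M(32), P1:I | bus: BusRdX
[20] P1: store L3 := 28 | P0:I, P1:M(28) | bus: none
[21] P1: store L5 := 52 | P0:I, P1:M(52) | bus: BusRdX
[22] P1: store L5 := 17 | P0:I, P1:M(17) | bus: none
[23] P1: store L0 := 32 | P0:I, P1:M(32) | bus: BusRdX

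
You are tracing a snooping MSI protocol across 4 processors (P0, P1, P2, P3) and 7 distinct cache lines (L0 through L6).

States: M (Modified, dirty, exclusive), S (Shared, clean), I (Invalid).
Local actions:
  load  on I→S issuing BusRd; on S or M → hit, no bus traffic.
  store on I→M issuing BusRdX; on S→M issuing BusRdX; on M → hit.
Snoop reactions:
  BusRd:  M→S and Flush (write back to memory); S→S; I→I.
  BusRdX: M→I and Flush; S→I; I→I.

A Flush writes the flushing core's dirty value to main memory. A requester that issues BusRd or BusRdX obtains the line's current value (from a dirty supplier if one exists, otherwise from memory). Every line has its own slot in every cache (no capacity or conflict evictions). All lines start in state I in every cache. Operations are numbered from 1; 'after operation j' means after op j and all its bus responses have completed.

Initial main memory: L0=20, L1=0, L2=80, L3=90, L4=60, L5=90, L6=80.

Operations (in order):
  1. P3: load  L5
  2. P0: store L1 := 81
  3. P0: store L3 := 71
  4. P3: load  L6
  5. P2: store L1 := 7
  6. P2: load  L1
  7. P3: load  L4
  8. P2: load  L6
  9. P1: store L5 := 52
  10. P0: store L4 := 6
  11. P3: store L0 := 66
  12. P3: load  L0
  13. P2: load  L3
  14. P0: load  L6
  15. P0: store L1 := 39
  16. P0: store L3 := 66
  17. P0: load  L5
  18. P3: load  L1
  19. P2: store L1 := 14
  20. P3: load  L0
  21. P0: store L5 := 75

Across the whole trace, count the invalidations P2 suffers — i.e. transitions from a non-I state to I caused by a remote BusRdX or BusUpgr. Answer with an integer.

1. P3: load  L5  bus=[BusRd]  L5: P0=I P1=I P2=I P3=S  mem[L5]=90
2. P0: store L1 := 81  bus=[BusRdX]  L1: P0=M P1=I P2=I P3=I  mem[L1]=0
3. P0: store L3 := 71  bus=[BusRdX]  L3: P0=M P1=I P2=I P3=I  mem[L3]=90
4. P3: load  L6  bus=[BusRd]  L6: P0=I P1=I P2=I P3=S  mem[L6]=80
5. P2: store L1 := 7  bus=[BusRdX,Flush]  L1: P0=I P1=I P2=M P3=I  mem[L1]=81
6. P2: load  L1  bus=[-]  L1: P0=I P1=I P2=M P3=I  mem[L1]=81
7. P3: load  L4  bus=[BusRd]  L4: P0=I P1=I P2=I P3=S  mem[L4]=60
8. P2: load  L6  bus=[BusRd]  L6: P0=I P1=I P2=S P3=S  mem[L6]=80
9. P1: store L5 := 52  bus=[BusRdX]  L5: P0=I P1=M P2=I P3=I  mem[L5]=90
10. P0: store L4 := 6  bus=[BusRdX]  L4: P0=M P1=I P2=I P3=I  mem[L4]=60
11. P3: store L0 := 66  bus=[BusRdX]  L0: P0=I P1=I P2=I P3=M  mem[L0]=20
12. P3: load  L0  bus=[-]  L0: P0=I P1=I P2=I P3=M  mem[L0]=20
13. P2: load  L3  bus=[BusRd,Flush]  L3: P0=S P1=I P2=S P3=I  mem[L3]=71
14. P0: load  L6  bus=[BusRd]  L6: P0=S P1=I P2=S P3=S  mem[L6]=80
15. P0: store L1 := 39  bus=[BusRdX,Flush]  L1: P0=M P1=I P2=I P3=I  mem[L1]=7
16. P0: store L3 := 66  bus=[BusRdX]  L3: P0=M P1=I P2=I P3=I  mem[L3]=71
17. P0: load  L5  bus=[BusRd,Flush]  L5: P0=S P1=S P2=I P3=I  mem[L5]=52
18. P3: load  L1  bus=[BusRd,Flush]  L1: P0=S P1=I P2=I P3=S  mem[L1]=39
19. P2: store L1 := 14  bus=[BusRdX]  L1: P0=I P1=I P2=M P3=I  mem[L1]=39
20. P3: load  L0  bus=[-]  L0: P0=I P1=I P2=I P3=M  mem[L0]=20
21. P0: store L5 := 75  bus=[BusRdX]  L5: P0=M P1=I P2=I P3=I  mem[L5]=52

invalidations = 2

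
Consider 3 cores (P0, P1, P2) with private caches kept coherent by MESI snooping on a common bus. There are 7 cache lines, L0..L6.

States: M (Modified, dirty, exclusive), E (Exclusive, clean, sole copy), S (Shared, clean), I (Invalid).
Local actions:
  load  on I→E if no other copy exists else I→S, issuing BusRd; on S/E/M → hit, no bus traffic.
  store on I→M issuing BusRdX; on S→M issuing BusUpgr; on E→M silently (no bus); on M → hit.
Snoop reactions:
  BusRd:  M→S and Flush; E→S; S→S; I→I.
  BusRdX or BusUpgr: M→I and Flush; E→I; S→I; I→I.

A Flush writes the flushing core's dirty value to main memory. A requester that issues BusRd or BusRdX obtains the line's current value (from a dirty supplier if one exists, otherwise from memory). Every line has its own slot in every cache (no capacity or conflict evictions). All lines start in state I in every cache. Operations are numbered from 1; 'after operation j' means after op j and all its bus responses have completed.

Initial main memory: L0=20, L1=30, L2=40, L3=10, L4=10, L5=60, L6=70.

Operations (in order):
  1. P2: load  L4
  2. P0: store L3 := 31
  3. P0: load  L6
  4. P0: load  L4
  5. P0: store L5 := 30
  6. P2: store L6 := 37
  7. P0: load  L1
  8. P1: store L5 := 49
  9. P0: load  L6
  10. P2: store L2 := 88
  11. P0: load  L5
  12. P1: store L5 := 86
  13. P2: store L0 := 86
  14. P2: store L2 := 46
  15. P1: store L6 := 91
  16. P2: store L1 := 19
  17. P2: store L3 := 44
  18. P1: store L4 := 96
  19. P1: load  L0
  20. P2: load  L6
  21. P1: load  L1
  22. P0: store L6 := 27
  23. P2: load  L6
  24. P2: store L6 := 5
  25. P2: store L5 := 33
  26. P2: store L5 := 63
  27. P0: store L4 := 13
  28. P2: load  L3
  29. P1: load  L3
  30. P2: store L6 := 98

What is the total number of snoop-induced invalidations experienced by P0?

1. P2: load  L4  bus=[BusRd]  L4: P0=I P1=I P2=E  mem[L4]=10
2. P0: store L3 := 31  bus=[BusRdX]  L3: P0=M P1=I P2=I  mem[L3]=10
3. P0: load  L6  bus=[BusRd]  L6: P0=E P1=I P2=I  mem[L6]=70
4. P0: load  L4  bus=[BusRd]  L4: P0=S P1=I P2=S  mem[L4]=10
5. P0: store L5 := 30  bus=[BusRdX]  L5: P0=M P1=I P2=I  mem[L5]=60
6. P2: store L6 := 37  bus=[BusRdX]  L6: P0=I P1=I P2=M  mem[L6]=70
7. P0: load  L1  bus=[BusRd]  L1: P0=E P1=I P2=I  mem[L1]=30
8. P1: store L5 := 49  bus=[BusRdX,Flush]  L5: P0=I P1=M P2=I  mem[L5]=30
9. P0: load  L6  bus=[BusRd,Flush]  L6: P0=S P1=I P2=S  mem[L6]=37
10. P2: store L2 := 88  bus=[BusRdX]  L2: P0=I P1=I P2=M  mem[L2]=40
11. P0: load  L5  bus=[BusRd,Flush]  L5: P0=S P1=S P2=I  mem[L5]=49
12. P1: store L5 := 86  bus=[BusUpgr]  L5: P0=I P1=M P2=I  mem[L5]=49
13. P2: store L0 := 86  bus=[BusRdX]  L0: P0=I P1=I P2=M  mem[L0]=20
14. P2: store L2 := 46  bus=[-]  L2: P0=I P1=I P2=M  mem[L2]=40
15. P1: store L6 := 91  bus=[BusRdX]  L6: P0=I P1=M P2=I  mem[L6]=37
16. P2: store L1 := 19  bus=[BusRdX]  L1: P0=I P1=I P2=M  mem[L1]=30
17. P2: store L3 := 44  bus=[BusRdX,Flush]  L3: P0=I P1=I P2=M  mem[L3]=31
18. P1: store L4 := 96  bus=[BusRdX]  L4: P0=I P1=M P2=I  mem[L4]=10
19. P1: load  L0  bus=[BusRd,Flush]  L0: P0=I P1=S P2=S  mem[L0]=86
20. P2: load  L6  bus=[BusRd,Flush]  L6: P0=I P1=S P2=S  mem[L6]=91
21. P1: load  L1  bus=[BusRd,Flush]  L1: P0=I P1=S P2=S  mem[L1]=19
22. P0: store L6 := 27  bus=[BusRdX]  L6: P0=M P1=I P2=I  mem[L6]=91
23. P2: load  L6  bus=[BusRd,Flush]  L6: P0=S P1=I P2=S  mem[L6]=27
24. P2: store L6 := 5  bus=[BusUpgr]  L6: P0=I P1=I P2=M  mem[L6]=27
25. P2: store L5 := 33  bus=[BusRdX,Flush]  L5: P0=I P1=I P2=M  mem[L5]=86
26. P2: store L5 := 63  bus=[-]  L5: P0=I P1=I P2=M  mem[L5]=86
27. P0: store L4 := 13  bus=[BusRdX,Flush]  L4: P0=M P1=I P2=I  mem[L4]=96
28. P2: load  L3  bus=[-]  L3: P0=I P1=I P2=M  mem[L3]=31
29. P1: load  L3  bus=[BusRd,Flush]  L3: P0=I P1=S P2=S  mem[L3]=44
30. P2: store L6 := 98  bus=[-]  L6: P0=I P1=I P2=M  mem[L6]=27

invalidations = 8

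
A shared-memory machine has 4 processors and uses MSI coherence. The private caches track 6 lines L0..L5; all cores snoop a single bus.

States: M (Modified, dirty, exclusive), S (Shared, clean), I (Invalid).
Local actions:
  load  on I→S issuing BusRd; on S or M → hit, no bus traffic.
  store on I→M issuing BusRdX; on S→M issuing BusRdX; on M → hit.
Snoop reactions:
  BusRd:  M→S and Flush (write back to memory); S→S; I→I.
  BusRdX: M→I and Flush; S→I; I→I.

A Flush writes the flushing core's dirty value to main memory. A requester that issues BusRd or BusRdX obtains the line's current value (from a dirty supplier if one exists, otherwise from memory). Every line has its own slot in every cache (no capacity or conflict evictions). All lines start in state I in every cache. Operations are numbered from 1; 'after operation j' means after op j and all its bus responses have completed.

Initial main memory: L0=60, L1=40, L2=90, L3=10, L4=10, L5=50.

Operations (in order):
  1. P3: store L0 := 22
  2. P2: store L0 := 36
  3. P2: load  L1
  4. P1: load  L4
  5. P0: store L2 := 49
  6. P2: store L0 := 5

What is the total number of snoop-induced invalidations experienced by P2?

  op1 P3: store L0 := 22 → I/I/I/M on L0; bus BusRdX; mem=60
  op2 P2: store L0 := 36 → I/I/M/I on L0; bus BusRdX Flush; mem=22
  op3 P2: load  L1 → I/I/S/I on L1; bus BusRd; mem=40
  op4 P1: load  L4 → I/S/I/I on L4; bus BusRd; mem=10
  op5 P0: store L2 := 49 → M/I/I/I on L2; bus BusRdX; mem=90
  op6 P2: store L0 := 5 → I/I/M/I on L0; bus (none); mem=22

invalidations = 0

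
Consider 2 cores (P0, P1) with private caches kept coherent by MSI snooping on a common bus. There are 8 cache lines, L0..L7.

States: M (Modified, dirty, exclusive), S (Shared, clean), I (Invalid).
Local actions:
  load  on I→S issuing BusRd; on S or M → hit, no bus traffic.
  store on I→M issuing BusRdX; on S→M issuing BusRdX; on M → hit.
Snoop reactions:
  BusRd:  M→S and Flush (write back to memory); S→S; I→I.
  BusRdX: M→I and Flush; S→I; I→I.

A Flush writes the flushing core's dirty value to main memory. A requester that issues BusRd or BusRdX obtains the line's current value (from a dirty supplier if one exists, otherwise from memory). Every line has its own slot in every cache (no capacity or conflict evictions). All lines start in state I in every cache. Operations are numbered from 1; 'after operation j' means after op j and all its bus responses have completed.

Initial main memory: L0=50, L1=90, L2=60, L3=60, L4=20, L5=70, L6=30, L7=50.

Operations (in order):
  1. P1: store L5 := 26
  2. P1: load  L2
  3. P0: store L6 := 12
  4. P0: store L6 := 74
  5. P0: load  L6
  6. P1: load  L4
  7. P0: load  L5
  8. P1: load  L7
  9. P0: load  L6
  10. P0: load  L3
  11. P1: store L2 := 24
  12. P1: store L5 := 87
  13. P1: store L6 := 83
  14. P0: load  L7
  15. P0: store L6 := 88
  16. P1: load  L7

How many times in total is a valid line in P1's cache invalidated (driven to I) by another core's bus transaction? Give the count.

  op1 P1: store L5 := 26 → I/M on L5; bus BusRdX; mem=70
  op2 P1: load  L2 → I/S on L2; bus BusRd; mem=60
  op3 P0: store L6 := 12 → M/I on L6; bus BusRdX; mem=30
  op4 P0: store L6 := 74 → M/I on L6; bus (none); mem=30
  op5 P0: load  L6 → M/I on L6; bus (none); mem=30
  op6 P1: load  L4 → I/S on L4; bus BusRd; mem=20
  op7 P0: load  L5 → S/S on L5; bus BusRd Flush; mem=26
  op8 P1: load  L7 → I/S on L7; bus BusRd; mem=50
  op9 P0: load  L6 → M/I on L6; bus (none); mem=30
  op10 P0: load  L3 → S/I on L3; bus BusRd; mem=60
  op11 P1: store L2 := 24 → I/M on L2; bus BusRdX; mem=60
  op12 P1: store L5 := 87 → I/M on L5; bus BusRdX; mem=26
  op13 P1: store L6 := 83 → I/M on L6; bus BusRdX Flush; mem=74
  op14 P0: load  L7 → S/S on L7; bus BusRd; mem=50
  op15 P0: store L6 := 88 → M/I on L6; bus BusRdX Flush; mem=83
  op16 P1: load  L7 → S/S on L7; bus (none); mem=50

invalidations = 1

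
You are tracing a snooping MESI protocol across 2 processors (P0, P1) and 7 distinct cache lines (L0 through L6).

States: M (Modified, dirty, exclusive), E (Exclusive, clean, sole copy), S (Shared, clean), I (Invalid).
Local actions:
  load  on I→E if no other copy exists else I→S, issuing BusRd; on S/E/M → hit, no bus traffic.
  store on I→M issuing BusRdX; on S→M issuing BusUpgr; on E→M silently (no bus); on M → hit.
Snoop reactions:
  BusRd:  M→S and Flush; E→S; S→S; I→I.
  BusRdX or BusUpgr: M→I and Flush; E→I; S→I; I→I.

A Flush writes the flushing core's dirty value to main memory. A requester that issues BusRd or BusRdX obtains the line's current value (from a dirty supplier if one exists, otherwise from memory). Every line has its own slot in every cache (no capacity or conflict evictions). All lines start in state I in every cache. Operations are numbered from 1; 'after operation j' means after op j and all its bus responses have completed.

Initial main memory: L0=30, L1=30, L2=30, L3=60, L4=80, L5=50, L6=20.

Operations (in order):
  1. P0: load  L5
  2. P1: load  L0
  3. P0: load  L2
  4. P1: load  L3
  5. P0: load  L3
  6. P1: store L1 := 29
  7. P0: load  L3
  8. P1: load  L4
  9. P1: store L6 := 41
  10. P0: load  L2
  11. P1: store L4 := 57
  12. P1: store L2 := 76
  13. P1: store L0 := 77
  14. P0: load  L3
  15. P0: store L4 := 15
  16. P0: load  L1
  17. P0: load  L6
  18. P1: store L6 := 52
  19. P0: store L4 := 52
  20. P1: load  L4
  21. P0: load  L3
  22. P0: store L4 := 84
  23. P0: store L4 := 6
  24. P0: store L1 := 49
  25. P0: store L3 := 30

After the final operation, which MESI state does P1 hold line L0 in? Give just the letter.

state = M

step 1: P0: load  L5  ⟶  EI  (L5)  txn=BusRd  M[L5]=50
step 2: P1: load  L0  ⟶  IE  (L0)  txn=BusRd  M[L0]=30
step 3: P0: load  L2  ⟶  EI  (L2)  txn=BusRd  M[L2]=30
step 4: P1: load  L3  ⟶  IE  (L3)  txn=BusRd  M[L3]=60
step 5: P0: load  L3  ⟶  SS  (L3)  txn=BusRd  M[L3]=60
step 6: P1: store L1 := 29  ⟶  IM  (L1)  txn=BusRdX  M[L1]=30
step 7: P0: load  L3  ⟶  SS  (L3)  txn=∅  M[L3]=60
step 8: P1: load  L4  ⟶  IE  (L4)  txn=BusRd  M[L4]=80
step 9: P1: store L6 := 41  ⟶  IM  (L6)  txn=BusRdX  M[L6]=20
step 10: P0: load  L2  ⟶  EI  (L2)  txn=∅  M[L2]=30
step 11: P1: store L4 := 57  ⟶  IM  (L4)  txn=∅  M[L4]=80
step 12: P1: store L2 := 76  ⟶  IM  (L2)  txn=BusRdX  M[L2]=30
step 13: P1: store L0 := 77  ⟶  IM  (L0)  txn=∅  M[L0]=30
step 14: P0: load  L3  ⟶  SS  (L3)  txn=∅  M[L3]=60
step 15: P0: store L4 := 15  ⟶  MI  (L4)  txn=BusRdX+Flush  M[L4]=57
step 16: P0: load  L1  ⟶  SS  (L1)  txn=BusRd+Flush  M[L1]=29
step 17: P0: load  L6  ⟶  SS  (L6)  txn=BusRd+Flush  M[L6]=41
step 18: P1: store L6 := 52  ⟶  IM  (L6)  txn=BusUpgr  M[L6]=41
step 19: P0: store L4 := 52  ⟶  MI  (L4)  txn=∅  M[L4]=57
step 20: P1: load  L4  ⟶  SS  (L4)  txn=BusRd+Flush  M[L4]=52
step 21: P0: load  L3  ⟶  SS  (L3)  txn=∅  M[L3]=60
step 22: P0: store L4 := 84  ⟶  MI  (L4)  txn=BusUpgr  M[L4]=52
step 23: P0: store L4 := 6  ⟶  MI  (L4)  txn=∅  M[L4]=52
step 24: P0: store L1 := 49  ⟶  MI  (L1)  txn=BusUpgr  M[L1]=29
step 25: P0: store L3 := 30  ⟶  MI  (L3)  txn=BusUpgr  M[L3]=60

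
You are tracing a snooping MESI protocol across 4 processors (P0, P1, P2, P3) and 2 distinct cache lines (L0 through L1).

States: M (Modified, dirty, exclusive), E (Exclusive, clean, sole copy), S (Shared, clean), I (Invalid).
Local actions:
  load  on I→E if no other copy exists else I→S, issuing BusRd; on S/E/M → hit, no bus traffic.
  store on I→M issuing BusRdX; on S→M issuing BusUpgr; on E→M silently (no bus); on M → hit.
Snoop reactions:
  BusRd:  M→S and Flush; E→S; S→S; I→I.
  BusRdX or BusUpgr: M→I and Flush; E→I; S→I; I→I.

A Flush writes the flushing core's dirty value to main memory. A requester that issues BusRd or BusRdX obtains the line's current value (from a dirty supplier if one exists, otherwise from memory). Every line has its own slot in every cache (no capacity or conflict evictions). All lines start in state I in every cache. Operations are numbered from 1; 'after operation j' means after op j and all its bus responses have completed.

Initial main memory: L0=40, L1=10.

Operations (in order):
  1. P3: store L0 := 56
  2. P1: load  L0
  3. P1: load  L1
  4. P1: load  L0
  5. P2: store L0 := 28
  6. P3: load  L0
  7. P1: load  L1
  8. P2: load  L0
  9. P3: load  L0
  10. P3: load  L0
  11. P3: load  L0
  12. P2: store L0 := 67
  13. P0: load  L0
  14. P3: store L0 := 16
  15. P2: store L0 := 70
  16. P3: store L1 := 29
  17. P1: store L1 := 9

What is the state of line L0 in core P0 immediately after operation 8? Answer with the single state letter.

1. P3: store L0 := 56  bus=[BusRdX]  L0: P0=I P1=I P2=I P3=M  mem[L0]=40
2. P1: load  L0  bus=[BusRd,Flush]  L0: P0=I P1=S P2=I P3=S  mem[L0]=56
3. P1: load  L1  bus=[BusRd]  L1: P0=I P1=E P2=I P3=I  mem[L1]=10
4. P1: load  L0  bus=[-]  L0: P0=I P1=S P2=I P3=S  mem[L0]=56
5. P2: store L0 := 28  bus=[BusRdX]  L0: P0=I P1=I P2=M P3=I  mem[L0]=56
6. P3: load  L0  bus=[BusRd,Flush]  L0: P0=I P1=I P2=S P3=S  mem[L0]=28
7. P1: load  L1  bus=[-]  L1: P0=I P1=E P2=I P3=I  mem[L1]=10
8. P2: load  L0  bus=[-]  L0: P0=I P1=I P2=S P3=S  mem[L0]=28
9. P3: load  L0  bus=[-]  L0: P0=I P1=I P2=S P3=S  mem[L0]=28
10. P3: load  L0  bus=[-]  L0: P0=I P1=I P2=S P3=S  mem[L0]=28
11. P3: load  L0  bus=[-]  L0: P0=I P1=I P2=S P3=S  mem[L0]=28
12. P2: store L0 := 67  bus=[BusUpgr]  L0: P0=I P1=I P2=M P3=I  mem[L0]=28
13. P0: load  L0  bus=[BusRd,Flush]  L0: P0=S P1=I P2=S P3=I  mem[L0]=67
14. P3: store L0 := 16  bus=[BusRdX]  L0: P0=I P1=I P2=I P3=M  mem[L0]=67
15. P2: store L0 := 70  bus=[BusRdX,Flush]  L0: P0=I P1=I P2=M P3=I  mem[L0]=16
16. P3: store L1 := 29  bus=[BusRdX]  L1: P0=I P1=I P2=I P3=M  mem[L1]=10
17. P1: store L1 := 9  bus=[BusRdX,Flush]  L1: P0=I P1=M P2=I P3=I  mem[L1]=29

state = I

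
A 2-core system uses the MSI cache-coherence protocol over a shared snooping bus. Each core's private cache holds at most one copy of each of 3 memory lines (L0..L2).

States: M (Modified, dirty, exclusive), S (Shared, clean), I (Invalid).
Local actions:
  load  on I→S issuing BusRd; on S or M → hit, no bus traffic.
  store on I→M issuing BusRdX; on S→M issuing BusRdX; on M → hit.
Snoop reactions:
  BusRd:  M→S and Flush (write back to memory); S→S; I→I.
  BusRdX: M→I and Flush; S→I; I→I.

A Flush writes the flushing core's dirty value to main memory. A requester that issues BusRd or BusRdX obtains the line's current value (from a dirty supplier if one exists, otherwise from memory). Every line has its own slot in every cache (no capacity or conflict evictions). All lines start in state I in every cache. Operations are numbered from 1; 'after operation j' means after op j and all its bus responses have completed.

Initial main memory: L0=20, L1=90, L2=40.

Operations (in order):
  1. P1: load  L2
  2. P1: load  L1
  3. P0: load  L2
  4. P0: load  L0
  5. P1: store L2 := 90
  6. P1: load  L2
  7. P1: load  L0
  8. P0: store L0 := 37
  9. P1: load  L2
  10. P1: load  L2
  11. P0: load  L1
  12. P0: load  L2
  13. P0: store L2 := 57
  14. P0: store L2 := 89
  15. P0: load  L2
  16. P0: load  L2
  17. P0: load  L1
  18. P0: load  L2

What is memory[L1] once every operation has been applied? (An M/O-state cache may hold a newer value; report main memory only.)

memory[L1] = 90

1. P1: load  L2  bus=[BusRd]  L2: P0=I P1=S  mem[L2]=40
2. P1: load  L1  bus=[BusRd]  L1: P0=I P1=S  mem[L1]=90
3. P0: load  L2  bus=[BusRd]  L2: P0=S P1=S  mem[L2]=40
4. P0: load  L0  bus=[BusRd]  L0: P0=S P1=I  mem[L0]=20
5. P1: store L2 := 90  bus=[BusRdX]  L2: P0=I P1=M  mem[L2]=40
6. P1: load  L2  bus=[-]  L2: P0=I P1=M  mem[L2]=40
7. P1: load  L0  bus=[BusRd]  L0: P0=S P1=S  mem[L0]=20
8. P0: store L0 := 37  bus=[BusRdX]  L0: P0=M P1=I  mem[L0]=20
9. P1: load  L2  bus=[-]  L2: P0=I P1=M  mem[L2]=40
10. P1: load  L2  bus=[-]  L2: P0=I P1=M  mem[L2]=40
11. P0: load  L1  bus=[BusRd]  L1: P0=S P1=S  mem[L1]=90
12. P0: load  L2  bus=[BusRd,Flush]  L2: P0=S P1=S  mem[L2]=90
13. P0: store L2 := 57  bus=[BusRdX]  L2: P0=M P1=I  mem[L2]=90
14. P0: store L2 := 89  bus=[-]  L2: P0=M P1=I  mem[L2]=90
15. P0: load  L2  bus=[-]  L2: P0=M P1=I  mem[L2]=90
16. P0: load  L2  bus=[-]  L2: P0=M P1=I  mem[L2]=90
17. P0: load  L1  bus=[-]  L1: P0=S P1=S  mem[L1]=90
18. P0: load  L2  bus=[-]  L2: P0=M P1=I  mem[L2]=90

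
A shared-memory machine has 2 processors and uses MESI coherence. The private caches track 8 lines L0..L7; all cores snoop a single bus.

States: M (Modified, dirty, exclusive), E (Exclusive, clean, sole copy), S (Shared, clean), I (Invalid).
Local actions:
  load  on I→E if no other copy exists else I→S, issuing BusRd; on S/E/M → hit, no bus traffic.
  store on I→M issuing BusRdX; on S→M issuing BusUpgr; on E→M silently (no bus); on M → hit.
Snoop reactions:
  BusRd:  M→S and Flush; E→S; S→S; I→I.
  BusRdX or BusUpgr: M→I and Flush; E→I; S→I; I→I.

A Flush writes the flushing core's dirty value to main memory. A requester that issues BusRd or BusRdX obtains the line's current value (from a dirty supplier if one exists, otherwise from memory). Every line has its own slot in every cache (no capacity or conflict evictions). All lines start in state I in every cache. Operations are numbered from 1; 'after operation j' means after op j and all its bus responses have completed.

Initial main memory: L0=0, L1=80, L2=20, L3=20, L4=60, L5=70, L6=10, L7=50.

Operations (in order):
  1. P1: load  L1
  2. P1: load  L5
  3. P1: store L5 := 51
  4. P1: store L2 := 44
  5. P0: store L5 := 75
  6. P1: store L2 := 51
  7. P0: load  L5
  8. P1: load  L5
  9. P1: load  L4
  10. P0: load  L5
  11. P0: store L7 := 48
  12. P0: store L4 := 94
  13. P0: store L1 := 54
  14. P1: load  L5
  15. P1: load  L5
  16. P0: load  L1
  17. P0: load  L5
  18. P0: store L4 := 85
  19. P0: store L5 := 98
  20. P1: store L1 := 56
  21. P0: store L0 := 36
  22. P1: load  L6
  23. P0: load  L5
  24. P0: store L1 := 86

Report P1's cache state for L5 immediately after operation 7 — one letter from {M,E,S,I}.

state = I

1. P1: load  L1  bus=[BusRd]  L1: P0=I P1=E  mem[L1]=80
2. P1: load  L5  bus=[BusRd]  L5: P0=I P1=E  mem[L5]=70
3. P1: store L5 := 51  bus=[-]  L5: P0=I P1=M  mem[L5]=70
4. P1: store L2 := 44  bus=[BusRdX]  L2: P0=I P1=M  mem[L2]=20
5. P0: store L5 := 75  bus=[BusRdX,Flush]  L5: P0=M P1=I  mem[L5]=51
6. P1: store L2 := 51  bus=[-]  L2: P0=I P1=M  mem[L2]=20
7. P0: load  L5  bus=[-]  L5: P0=M P1=I  mem[L5]=51
8. P1: load  L5  bus=[BusRd,Flush]  L5: P0=S P1=S  mem[L5]=75
9. P1: load  L4  bus=[BusRd]  L4: P0=I P1=E  mem[L4]=60
10. P0: load  L5  bus=[-]  L5: P0=S P1=S  mem[L5]=75
11. P0: store L7 := 48  bus=[BusRdX]  L7: P0=M P1=I  mem[L7]=50
12. P0: store L4 := 94  bus=[BusRdX]  L4: P0=M P1=I  mem[L4]=60
13. P0: store L1 := 54  bus=[BusRdX]  L1: P0=M P1=I  mem[L1]=80
14. P1: load  L5  bus=[-]  L5: P0=S P1=S  mem[L5]=75
15. P1: load  L5  bus=[-]  L5: P0=S P1=S  mem[L5]=75
16. P0: load  L1  bus=[-]  L1: P0=M P1=I  mem[L1]=80
17. P0: load  L5  bus=[-]  L5: P0=S P1=S  mem[L5]=75
18. P0: store L4 := 85  bus=[-]  L4: P0=M P1=I  mem[L4]=60
19. P0: store L5 := 98  bus=[BusUpgr]  L5: P0=M P1=I  mem[L5]=75
20. P1: store L1 := 56  bus=[BusRdX,Flush]  L1: P0=I P1=M  mem[L1]=54
21. P0: store L0 := 36  bus=[BusRdX]  L0: P0=M P1=I  mem[L0]=0
22. P1: load  L6  bus=[BusRd]  L6: P0=I P1=E  mem[L6]=10
23. P0: load  L5  bus=[-]  L5: P0=M P1=I  mem[L5]=75
24. P0: store L1 := 86  bus=[BusRdX,Flush]  L1: P0=M P1=I  mem[L1]=56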